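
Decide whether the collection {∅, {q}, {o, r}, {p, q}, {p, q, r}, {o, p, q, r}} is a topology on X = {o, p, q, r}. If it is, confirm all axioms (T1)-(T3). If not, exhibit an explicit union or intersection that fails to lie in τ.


τ is NOT a topology on X.

Axiom (T1): ∅ ∈ τ? Yes; X ∈ τ? Yes.
Axiom (T2/T3): check pairwise unions and intersections of members of τ.
Counterexample for (T2): {q} ∪ {o, r} = {o, q, r} ∉ τ. Therefore τ is NOT a topology.


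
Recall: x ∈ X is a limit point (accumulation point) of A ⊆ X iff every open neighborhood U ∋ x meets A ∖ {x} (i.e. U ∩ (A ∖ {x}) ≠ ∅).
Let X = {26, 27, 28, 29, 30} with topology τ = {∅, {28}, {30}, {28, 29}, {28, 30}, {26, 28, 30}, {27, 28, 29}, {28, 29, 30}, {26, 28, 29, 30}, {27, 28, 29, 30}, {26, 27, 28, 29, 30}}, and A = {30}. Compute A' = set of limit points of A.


A' = {26}

For each x ∈ X, list the open sets U ∈ τ with x ∈ U, then check whether U ∩ (A ∖ {x}) ≠ ∅ for every such U.
  x = 26: opens ∋ x are {26, 28, 30}, {26, 28, 29, 30}, {26, 27, 28, 29, 30}; each meets A ∖ {26}, so x IS a limit point.
  x = 27: open {27, 28, 29} ∋ x has {27, 28, 29} ∩ (A ∖ {27}) = ∅, so x is NOT a limit point.
  x = 28: open {28} ∋ x has {28} ∩ (A ∖ {28}) = ∅, so x is NOT a limit point.
  x = 29: open {28, 29} ∋ x has {28, 29} ∩ (A ∖ {29}) = ∅, so x is NOT a limit point.
  x = 30: open {30} ∋ x has {30} ∩ (A ∖ {30}) = ∅, so x is NOT a limit point.
Collecting: A' = {26}.


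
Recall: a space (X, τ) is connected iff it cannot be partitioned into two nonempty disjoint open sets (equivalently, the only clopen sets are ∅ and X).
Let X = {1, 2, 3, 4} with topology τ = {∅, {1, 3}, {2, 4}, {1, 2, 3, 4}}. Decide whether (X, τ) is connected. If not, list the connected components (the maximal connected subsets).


(X, τ) is disconnected; components = [{1, 3}, {2, 4}].

Find clopen sets (U ∈ τ with X ∖ U ∈ τ):
  U = ∅, X ∖ U = {1, 2, 3, 4} — both open, so U is clopen.
  U = {1, 3}, X ∖ U = {2, 4} — both open, so U is clopen.
  U = {2, 4}, X ∖ U = {1, 3} — both open, so U is clopen.
  U = {1, 2, 3, 4}, X ∖ U = ∅ — both open, so U is clopen.
Nontrivial clopen(s) exist: e.g. {2, 4}. So (X, τ) is disconnected.
Compute connected components by grouping points that agree on all clopens:
  component: {1, 3}
  component: {2, 4}


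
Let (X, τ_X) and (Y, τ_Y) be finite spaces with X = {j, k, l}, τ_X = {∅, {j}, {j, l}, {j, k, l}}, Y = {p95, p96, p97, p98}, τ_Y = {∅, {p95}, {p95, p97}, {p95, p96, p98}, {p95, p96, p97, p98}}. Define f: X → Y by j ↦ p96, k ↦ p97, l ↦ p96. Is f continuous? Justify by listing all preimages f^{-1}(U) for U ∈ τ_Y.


f is NOT continuous.

Compute f^{-1}(U) for each U ∈ τ_Y:
  U = ∅: f^{-1}(U) = ∅ ∈ τ_X ✓.
  U = {p95}: f^{-1}(U) = ∅ ∈ τ_X ✓.
  U = {p95, p97}: f^{-1}(U) = {k} ∉ τ_X ✗.
  U = {p95, p96, p98}: f^{-1}(U) = {j, l} ∈ τ_X ✓.
  U = {p95, p96, p97, p98}: f^{-1}(U) = {j, k, l} ∈ τ_X ✓.
Found U = {p95, p97} with f^{-1}(U) = {k} not in τ_X. Therefore f is NOT continuous.


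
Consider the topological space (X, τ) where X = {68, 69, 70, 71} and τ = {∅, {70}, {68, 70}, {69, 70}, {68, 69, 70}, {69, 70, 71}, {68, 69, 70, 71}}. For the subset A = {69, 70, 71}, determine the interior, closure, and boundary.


int(A) = {69, 70, 71}, cl(A) = {68, 69, 70, 71}, ∂A = {68}.

Closed sets in (X, τ) are complements of opens:
  closed(X, τ) = {∅, {68}, {71}, {68, 71}, {69, 71}, {68, 69, 71}, {68, 69, 70, 71}}.
int(A) = ⋃ {U ∈ τ : U ⊆ A}. Opens contained in A: ∅, {70}, {69, 70}, {69, 70, 71}.
Taking the union of these: int(A) = {69, 70, 71}.
cl(A) = ⋂ {C closed : A ⊆ C}. Closed sets containing A: {68, 69, 70, 71}.
Intersecting these: cl(A) = {68, 69, 70, 71}.
∂A = cl(A) ∖ int(A) = {68, 69, 70, 71} ∖ {69, 70, 71} = {68}.


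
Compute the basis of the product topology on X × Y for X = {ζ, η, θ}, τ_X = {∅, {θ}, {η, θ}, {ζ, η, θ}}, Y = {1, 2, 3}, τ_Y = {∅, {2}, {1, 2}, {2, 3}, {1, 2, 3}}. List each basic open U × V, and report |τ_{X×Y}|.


Basis B = {∅ × ∅, {θ} × {2}, {η, θ} × {2}, {θ} × {1, 2}, {θ} × {2, 3}, {ζ, η, θ} × {2}, {θ} × {1, 2, 3}, {η, θ} × {1, 2}, {η, θ} × {2, 3}, {ζ, η, θ} × {1, 2}, {ζ, η, θ} × {2, 3}, {η, θ} × {1, 2, 3}, {ζ, η, θ} × {1, 2, 3}}; |τ_{X×Y}| = 30.

Enumerate products U × V with U ∈ τ_X, V ∈ τ_Y (deduplicated):
  ∅ × ∅ = {} (∅)
  {θ} × {2} = {(θ,2)}
  {η, θ} × {2} = {(η,2), (θ,2)}
  {θ} × {1, 2} = {(θ,1), (θ,2)}
  {θ} × {2, 3} = {(θ,2), (θ,3)}
  {ζ, η, θ} × {2} = {(ζ,2), (η,2), (θ,2)}
  {θ} × {1, 2, 3} = {(θ,1), (θ,2), (θ,3)}
  {η, θ} × {1, 2} = {(η,1), (η,2), (θ,1), (θ,2)}
  {η, θ} × {2, 3} = {(η,2), (η,3), (θ,2), (θ,3)}
  {ζ, η, θ} × {1, 2} = {(ζ,1), (ζ,2), (η,1), (η,2), (θ,1), (θ,2)}
  {ζ, η, θ} × {2, 3} = {(ζ,2), (ζ,3), (η,2), (η,3), (θ,2), (θ,3)}
  {η, θ} × {1, 2, 3} = {(η,1), (η,2), (η,3), (θ,1), (θ,2), (θ,3)}
  {ζ, η, θ} × {1, 2, 3} = {(ζ,1), (ζ,2), (ζ,3), (η,1), (η,2), (η,3), (θ,1), (θ,2), (θ,3)}
These 13 distinct sets form the basis B.
Close under arbitrary unions to get τ_{X×Y}; counting gives |τ_{X×Y}| = 30.


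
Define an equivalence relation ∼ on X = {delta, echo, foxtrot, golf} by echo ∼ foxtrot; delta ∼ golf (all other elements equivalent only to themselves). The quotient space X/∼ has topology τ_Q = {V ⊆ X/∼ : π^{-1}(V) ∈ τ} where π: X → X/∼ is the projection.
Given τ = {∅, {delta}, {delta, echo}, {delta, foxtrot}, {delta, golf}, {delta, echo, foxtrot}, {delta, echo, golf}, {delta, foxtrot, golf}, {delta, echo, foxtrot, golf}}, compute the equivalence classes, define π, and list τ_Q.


X/∼ = {[delta=golf], [echo=foxtrot]}; |τ_Q| = 3.

Equivalence classes: [delta=golf], [echo=foxtrot].
Quotient map π: X → X/∼ sends delta ↦ [delta=golf], echo ↦ [echo=foxtrot], foxtrot ↦ [echo=foxtrot], golf ↦ [delta=golf].
For each subset V ⊆ X/∼, compute π^{-1}(V) ⊆ X and check whether π^{-1}(V) ∈ τ. V is open in τ_Q iff π^{-1}(V) ∈ τ.
  V = {}: π^{-1}(V) = ∅ ∈ τ ✓.
  V = {[delta=golf]}: π^{-1}(V) = {delta, golf} ∈ τ ✓.
  V = {[echo=foxtrot]}: π^{-1}(V) = {echo, foxtrot} ∉ τ ✗.
  V = {[delta=golf], [echo=foxtrot]}: π^{-1}(V) = {delta, echo, foxtrot, golf} ∈ τ ✓.
Open sets in the quotient: τ_Q = {{}, {[delta=golf]}, {[delta=golf], [echo=foxtrot]}} (3 elements).


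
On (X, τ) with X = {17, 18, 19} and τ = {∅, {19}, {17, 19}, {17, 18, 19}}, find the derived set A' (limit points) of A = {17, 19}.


A' = {17, 18}

For each x ∈ X, list the open sets U ∈ τ with x ∈ U, then check whether U ∩ (A ∖ {x}) ≠ ∅ for every such U.
  x = 17: opens ∋ x are {17, 19}, {17, 18, 19}; each meets A ∖ {17}, so x IS a limit point.
  x = 18: opens ∋ x are {17, 18, 19}; each meets A ∖ {18}, so x IS a limit point.
  x = 19: open {19} ∋ x has {19} ∩ (A ∖ {19}) = ∅, so x is NOT a limit point.
Collecting: A' = {17, 18}.


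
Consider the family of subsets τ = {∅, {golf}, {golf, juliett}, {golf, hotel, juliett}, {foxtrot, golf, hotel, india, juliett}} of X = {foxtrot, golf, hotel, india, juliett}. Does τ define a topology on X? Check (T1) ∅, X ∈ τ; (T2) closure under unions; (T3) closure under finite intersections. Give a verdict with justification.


τ IS a topology on X.

Axiom (T1): ∅ ∈ τ? Yes; X ∈ τ? Yes.
Axiom (T2/T3): check pairwise unions and intersections of members of τ.
All pairwise intersections and unions checked — each lies in τ. Therefore τ satisfies (T1), (T2), (T3): it IS a topology on X.


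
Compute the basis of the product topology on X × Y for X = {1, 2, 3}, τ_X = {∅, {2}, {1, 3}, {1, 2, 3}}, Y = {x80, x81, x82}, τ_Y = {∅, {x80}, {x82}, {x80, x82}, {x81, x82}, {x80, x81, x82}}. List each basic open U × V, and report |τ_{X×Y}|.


Basis B = {∅ × ∅, {2} × {x80}, {2} × {x82}, {1, 3} × {x80}, {1, 3} × {x82}, {2} × {x80, x82}, {2} × {x81, x82}, {1, 2, 3} × {x80}, {1, 2, 3} × {x82}, {2} × {x80, x81, x82}, {1, 3} × {x80, x82}, {1, 3} × {x81, x82}, {1, 3} × {x80, x81, x82}, {1, 2, 3} × {x80, x82}, {1, 2, 3} × {x81, x82}, {1, 2, 3} × {x80, x81, x82}}; |τ_{X×Y}| = 36.

Enumerate products U × V with U ∈ τ_X, V ∈ τ_Y (deduplicated):
  ∅ × ∅ = {} (∅)
  {2} × {x80} = {(2,x80)}
  {2} × {x82} = {(2,x82)}
  {1, 3} × {x80} = {(1,x80), (3,x80)}
  {1, 3} × {x82} = {(1,x82), (3,x82)}
  {2} × {x80, x82} = {(2,x80), (2,x82)}
  {2} × {x81, x82} = {(2,x81), (2,x82)}
  {1, 2, 3} × {x80} = {(1,x80), (2,x80), (3,x80)}
  {1, 2, 3} × {x82} = {(1,x82), (2,x82), (3,x82)}
  {2} × {x80, x81, x82} = {(2,x80), (2,x81), (2,x82)}
  {1, 3} × {x80, x82} = {(1,x80), (1,x82), (3,x80), (3,x82)}
  {1, 3} × {x81, x82} = {(1,x81), (1,x82), (3,x81), (3,x82)}
  {1, 3} × {x80, x81, x82} = {(1,x80), (1,x81), (1,x82), (3,x80), (3,x81), (3,x82)}
  {1, 2, 3} × {x80, x82} = {(1,x80), (1,x82), (2,x80), (2,x82), (3,x80), (3,x82)}
  {1, 2, 3} × {x81, x82} = {(1,x81), (1,x82), (2,x81), (2,x82), (3,x81), (3,x82)}
  {1, 2, 3} × {x80, x81, x82} = {(1,x80), (1,x81), (1,x82), (2,x80), (2,x81), (2,x82), (3,x80), (3,x81), (3,x82)}
These 16 distinct sets form the basis B.
Close under arbitrary unions to get τ_{X×Y}; counting gives |τ_{X×Y}| = 36.


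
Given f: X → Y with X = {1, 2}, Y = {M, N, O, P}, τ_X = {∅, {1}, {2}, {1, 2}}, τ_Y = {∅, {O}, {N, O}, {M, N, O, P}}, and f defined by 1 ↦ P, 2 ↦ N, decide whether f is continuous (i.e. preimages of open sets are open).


f IS continuous.

Compute f^{-1}(U) for each U ∈ τ_Y:
  U = ∅: f^{-1}(U) = ∅ ∈ τ_X ✓.
  U = {O}: f^{-1}(U) = ∅ ∈ τ_X ✓.
  U = {N, O}: f^{-1}(U) = {2} ∈ τ_X ✓.
  U = {M, N, O, P}: f^{-1}(U) = {1, 2} ∈ τ_X ✓.
Every preimage lies in τ_X, so f IS continuous.


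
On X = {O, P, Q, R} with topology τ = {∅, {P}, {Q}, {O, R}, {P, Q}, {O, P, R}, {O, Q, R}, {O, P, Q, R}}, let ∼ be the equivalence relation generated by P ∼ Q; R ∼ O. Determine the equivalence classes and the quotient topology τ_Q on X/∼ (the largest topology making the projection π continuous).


X/∼ = {[O=R], [P=Q]}; |τ_Q| = 4.

Equivalence classes: [O=R], [P=Q].
Quotient map π: X → X/∼ sends O ↦ [O=R], P ↦ [P=Q], Q ↦ [P=Q], R ↦ [O=R].
For each subset V ⊆ X/∼, compute π^{-1}(V) ⊆ X and check whether π^{-1}(V) ∈ τ. V is open in τ_Q iff π^{-1}(V) ∈ τ.
  V = {}: π^{-1}(V) = ∅ ∈ τ ✓.
  V = {[O=R]}: π^{-1}(V) = {O, R} ∈ τ ✓.
  V = {[P=Q]}: π^{-1}(V) = {P, Q} ∈ τ ✓.
  V = {[O=R], [P=Q]}: π^{-1}(V) = {O, P, Q, R} ∈ τ ✓.
Open sets in the quotient: τ_Q = {{}, {[O=R]}, {[P=Q]}, {[O=R], [P=Q]}} (4 elements).


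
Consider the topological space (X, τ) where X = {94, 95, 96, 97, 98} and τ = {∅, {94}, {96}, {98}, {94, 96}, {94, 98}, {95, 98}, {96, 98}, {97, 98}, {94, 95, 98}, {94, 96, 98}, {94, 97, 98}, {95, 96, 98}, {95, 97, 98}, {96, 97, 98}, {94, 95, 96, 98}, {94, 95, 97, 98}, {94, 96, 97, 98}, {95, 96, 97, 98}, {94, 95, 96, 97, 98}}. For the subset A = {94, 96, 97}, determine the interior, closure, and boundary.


int(A) = {94, 96}, cl(A) = {94, 96, 97}, ∂A = {97}.

Closed sets in (X, τ) are complements of opens:
  closed(X, τ) = {∅, {94}, {95}, {96}, {97}, {94, 95}, {94, 96}, {94, 97}, {95, 96}, {95, 97}, {96, 97}, {94, 95, 96}, {94, 95, 97}, {94, 96, 97}, {95, 96, 97}, {95, 97, 98}, {94, 95, 96, 97}, {94, 95, 97, 98}, {95, 96, 97, 98}, {94, 95, 96, 97, 98}}.
int(A) = ⋃ {U ∈ τ : U ⊆ A}. Opens contained in A: ∅, {94}, {96}, {94, 96}.
Taking the union of these: int(A) = {94, 96}.
cl(A) = ⋂ {C closed : A ⊆ C}. Closed sets containing A: {94, 96, 97}, {94, 95, 96, 97}, {94, 95, 96, 97, 98}.
Intersecting these: cl(A) = {94, 96, 97}.
∂A = cl(A) ∖ int(A) = {94, 96, 97} ∖ {94, 96} = {97}.


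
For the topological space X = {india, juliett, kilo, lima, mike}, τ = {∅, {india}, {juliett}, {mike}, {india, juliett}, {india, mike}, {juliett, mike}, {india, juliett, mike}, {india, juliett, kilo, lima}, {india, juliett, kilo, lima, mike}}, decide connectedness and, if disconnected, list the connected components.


(X, τ) is disconnected; components = [{mike}, {india, juliett, kilo, lima}].

Find clopen sets (U ∈ τ with X ∖ U ∈ τ):
  U = ∅, X ∖ U = {india, juliett, kilo, lima, mike} — both open, so U is clopen.
  U = {mike}, X ∖ U = {india, juliett, kilo, lima} — both open, so U is clopen.
  U = {india, juliett, kilo, lima}, X ∖ U = {mike} — both open, so U is clopen.
  U = {india, juliett, kilo, lima, mike}, X ∖ U = ∅ — both open, so U is clopen.
Nontrivial clopen(s) exist: e.g. {mike}. So (X, τ) is disconnected.
Compute connected components by grouping points that agree on all clopens:
  component: {mike}
  component: {india, juliett, kilo, lima}


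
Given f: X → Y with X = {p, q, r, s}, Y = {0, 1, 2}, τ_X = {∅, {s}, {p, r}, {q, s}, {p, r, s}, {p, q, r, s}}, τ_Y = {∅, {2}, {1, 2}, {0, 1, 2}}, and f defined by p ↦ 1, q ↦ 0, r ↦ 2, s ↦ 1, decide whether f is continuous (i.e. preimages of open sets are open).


f is NOT continuous.

Compute f^{-1}(U) for each U ∈ τ_Y:
  U = ∅: f^{-1}(U) = ∅ ∈ τ_X ✓.
  U = {2}: f^{-1}(U) = {r} ∉ τ_X ✗.
  U = {1, 2}: f^{-1}(U) = {p, r, s} ∈ τ_X ✓.
  U = {0, 1, 2}: f^{-1}(U) = {p, q, r, s} ∈ τ_X ✓.
Found U = {2} with f^{-1}(U) = {r} not in τ_X. Therefore f is NOT continuous.


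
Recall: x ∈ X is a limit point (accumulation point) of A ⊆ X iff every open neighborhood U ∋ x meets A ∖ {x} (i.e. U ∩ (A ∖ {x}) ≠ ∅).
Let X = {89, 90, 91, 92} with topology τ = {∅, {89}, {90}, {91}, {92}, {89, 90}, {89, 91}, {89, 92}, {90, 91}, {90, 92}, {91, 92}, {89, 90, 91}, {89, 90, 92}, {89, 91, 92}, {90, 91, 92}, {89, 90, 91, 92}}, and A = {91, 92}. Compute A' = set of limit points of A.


A' = ∅

For each x ∈ X, list the open sets U ∈ τ with x ∈ U, then check whether U ∩ (A ∖ {x}) ≠ ∅ for every such U.
  x = 89: open {89} ∋ x has {89} ∩ (A ∖ {89}) = ∅, so x is NOT a limit point.
  x = 90: open {90} ∋ x has {90} ∩ (A ∖ {90}) = ∅, so x is NOT a limit point.
  x = 91: open {91} ∋ x has {91} ∩ (A ∖ {91}) = ∅, so x is NOT a limit point.
  x = 92: open {92} ∋ x has {92} ∩ (A ∖ {92}) = ∅, so x is NOT a limit point.
Collecting: A' = ∅.


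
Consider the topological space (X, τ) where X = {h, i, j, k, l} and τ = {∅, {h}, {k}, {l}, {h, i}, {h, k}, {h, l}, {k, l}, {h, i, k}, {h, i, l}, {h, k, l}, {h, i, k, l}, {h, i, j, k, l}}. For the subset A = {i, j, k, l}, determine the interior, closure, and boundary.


int(A) = {k, l}, cl(A) = {i, j, k, l}, ∂A = {i, j}.

Closed sets in (X, τ) are complements of opens:
  closed(X, τ) = {∅, {j}, {i, j}, {j, k}, {j, l}, {h, i, j}, {i, j, k}, {i, j, l}, {j, k, l}, {h, i, j, k}, {h, i, j, l}, {i, j, k, l}, {h, i, j, k, l}}.
int(A) = ⋃ {U ∈ τ : U ⊆ A}. Opens contained in A: ∅, {k}, {l}, {k, l}.
Taking the union of these: int(A) = {k, l}.
cl(A) = ⋂ {C closed : A ⊆ C}. Closed sets containing A: {i, j, k, l}, {h, i, j, k, l}.
Intersecting these: cl(A) = {i, j, k, l}.
∂A = cl(A) ∖ int(A) = {i, j, k, l} ∖ {k, l} = {i, j}.


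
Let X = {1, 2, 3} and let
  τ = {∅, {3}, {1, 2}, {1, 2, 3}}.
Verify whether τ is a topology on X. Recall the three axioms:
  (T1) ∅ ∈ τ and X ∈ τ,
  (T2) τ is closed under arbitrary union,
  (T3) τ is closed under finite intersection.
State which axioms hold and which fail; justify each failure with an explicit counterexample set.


τ IS a topology on X.

Axiom (T1): ∅ ∈ τ? Yes; X ∈ τ? Yes.
Axiom (T2/T3): check pairwise unions and intersections of members of τ.
All pairwise intersections and unions checked — each lies in τ. Therefore τ satisfies (T1), (T2), (T3): it IS a topology on X.


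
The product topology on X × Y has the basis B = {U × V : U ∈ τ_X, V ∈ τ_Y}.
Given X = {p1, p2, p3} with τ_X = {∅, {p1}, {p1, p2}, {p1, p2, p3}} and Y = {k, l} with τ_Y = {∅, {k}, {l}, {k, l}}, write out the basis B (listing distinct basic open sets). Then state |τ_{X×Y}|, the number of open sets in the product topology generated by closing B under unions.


Basis B = {∅ × ∅, {p1} × {k}, {p1} × {l}, {p1} × {k, l}, {p1, p2} × {k}, {p1, p2} × {l}, {p1, p2, p3} × {k}, {p1, p2, p3} × {l}, {p1, p2} × {k, l}, {p1, p2, p3} × {k, l}}; |τ_{X×Y}| = 16.

Enumerate products U × V with U ∈ τ_X, V ∈ τ_Y (deduplicated):
  ∅ × ∅ = {} (∅)
  {p1} × {k} = {(p1,k)}
  {p1} × {l} = {(p1,l)}
  {p1} × {k, l} = {(p1,k), (p1,l)}
  {p1, p2} × {k} = {(p1,k), (p2,k)}
  {p1, p2} × {l} = {(p1,l), (p2,l)}
  {p1, p2, p3} × {k} = {(p1,k), (p2,k), (p3,k)}
  {p1, p2, p3} × {l} = {(p1,l), (p2,l), (p3,l)}
  {p1, p2} × {k, l} = {(p1,k), (p1,l), (p2,k), (p2,l)}
  {p1, p2, p3} × {k, l} = {(p1,k), (p1,l), (p2,k), (p2,l), (p3,k), (p3,l)}
These 10 distinct sets form the basis B.
Close under arbitrary unions to get τ_{X×Y}; counting gives |τ_{X×Y}| = 16.


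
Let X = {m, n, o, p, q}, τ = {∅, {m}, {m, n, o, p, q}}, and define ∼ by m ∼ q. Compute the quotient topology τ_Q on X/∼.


X/∼ = {[m=q], [n], [o], [p]}; |τ_Q| = 2.

Equivalence classes: [m=q], [n], [o], [p].
Quotient map π: X → X/∼ sends m ↦ [m=q], n ↦ [n], o ↦ [o], p ↦ [p], q ↦ [m=q].
For each subset V ⊆ X/∼, compute π^{-1}(V) ⊆ X and check whether π^{-1}(V) ∈ τ. V is open in τ_Q iff π^{-1}(V) ∈ τ.
  V = {}: π^{-1}(V) = ∅ ∈ τ ✓.
  V = {[m=q]}: π^{-1}(V) = {m, q} ∉ τ ✗.
  V = {[n]}: π^{-1}(V) = {n} ∉ τ ✗.
  V = {[m=q], [n]}: π^{-1}(V) = {m, n, q} ∉ τ ✗.
  V = {[o]}: π^{-1}(V) = {o} ∉ τ ✗.
  V = {[m=q], [o]}: π^{-1}(V) = {m, o, q} ∉ τ ✗.
  V = {[n], [o]}: π^{-1}(V) = {n, o} ∉ τ ✗.
  V = {[m=q], [n], [o]}: π^{-1}(V) = {m, n, o, q} ∉ τ ✗.
  V = {[p]}: π^{-1}(V) = {p} ∉ τ ✗.
  V = {[m=q], [p]}: π^{-1}(V) = {m, p, q} ∉ τ ✗.
  V = {[n], [p]}: π^{-1}(V) = {n, p} ∉ τ ✗.
  V = {[m=q], [n], [p]}: π^{-1}(V) = {m, n, p, q} ∉ τ ✗.
  V = {[o], [p]}: π^{-1}(V) = {o, p} ∉ τ ✗.
  V = {[m=q], [o], [p]}: π^{-1}(V) = {m, o, p, q} ∉ τ ✗.
  V = {[n], [o], [p]}: π^{-1}(V) = {n, o, p} ∉ τ ✗.
  V = {[m=q], [n], [o], [p]}: π^{-1}(V) = {m, n, o, p, q} ∈ τ ✓.
Open sets in the quotient: τ_Q = {{}, {[m=q], [n], [o], [p]}} (2 elements).


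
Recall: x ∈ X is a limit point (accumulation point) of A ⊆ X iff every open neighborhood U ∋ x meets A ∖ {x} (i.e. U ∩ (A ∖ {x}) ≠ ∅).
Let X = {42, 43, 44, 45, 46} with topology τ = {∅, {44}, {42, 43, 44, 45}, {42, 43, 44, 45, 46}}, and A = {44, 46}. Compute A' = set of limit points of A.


A' = {42, 43, 45, 46}

For each x ∈ X, list the open sets U ∈ τ with x ∈ U, then check whether U ∩ (A ∖ {x}) ≠ ∅ for every such U.
  x = 42: opens ∋ x are {42, 43, 44, 45}, {42, 43, 44, 45, 46}; each meets A ∖ {42}, so x IS a limit point.
  x = 43: opens ∋ x are {42, 43, 44, 45}, {42, 43, 44, 45, 46}; each meets A ∖ {43}, so x IS a limit point.
  x = 44: open {44} ∋ x has {44} ∩ (A ∖ {44}) = ∅, so x is NOT a limit point.
  x = 45: opens ∋ x are {42, 43, 44, 45}, {42, 43, 44, 45, 46}; each meets A ∖ {45}, so x IS a limit point.
  x = 46: opens ∋ x are {42, 43, 44, 45, 46}; each meets A ∖ {46}, so x IS a limit point.
Collecting: A' = {42, 43, 45, 46}.


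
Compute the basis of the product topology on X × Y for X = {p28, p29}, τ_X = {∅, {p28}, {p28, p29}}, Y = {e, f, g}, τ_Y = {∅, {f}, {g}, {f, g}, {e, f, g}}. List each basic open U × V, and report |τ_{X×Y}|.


Basis B = {∅ × ∅, {p28} × {f}, {p28} × {g}, {p28} × {f, g}, {p28, p29} × {f}, {p28, p29} × {g}, {p28} × {e, f, g}, {p28, p29} × {f, g}, {p28, p29} × {e, f, g}}; |τ_{X×Y}| = 14.

Enumerate products U × V with U ∈ τ_X, V ∈ τ_Y (deduplicated):
  ∅ × ∅ = {} (∅)
  {p28} × {f} = {(p28,f)}
  {p28} × {g} = {(p28,g)}
  {p28} × {f, g} = {(p28,f), (p28,g)}
  {p28, p29} × {f} = {(p28,f), (p29,f)}
  {p28, p29} × {g} = {(p28,g), (p29,g)}
  {p28} × {e, f, g} = {(p28,e), (p28,f), (p28,g)}
  {p28, p29} × {f, g} = {(p28,f), (p28,g), (p29,f), (p29,g)}
  {p28, p29} × {e, f, g} = {(p28,e), (p28,f), (p28,g), (p29,e), (p29,f), (p29,g)}
These 9 distinct sets form the basis B.
Close under arbitrary unions to get τ_{X×Y}; counting gives |τ_{X×Y}| = 14.


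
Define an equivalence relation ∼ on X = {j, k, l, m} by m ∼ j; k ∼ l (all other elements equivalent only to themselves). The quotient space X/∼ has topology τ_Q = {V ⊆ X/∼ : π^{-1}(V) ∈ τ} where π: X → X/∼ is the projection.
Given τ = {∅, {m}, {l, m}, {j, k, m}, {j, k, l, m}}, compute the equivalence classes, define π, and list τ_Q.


X/∼ = {[j=m], [k=l]}; |τ_Q| = 2.

Equivalence classes: [j=m], [k=l].
Quotient map π: X → X/∼ sends j ↦ [j=m], k ↦ [k=l], l ↦ [k=l], m ↦ [j=m].
For each subset V ⊆ X/∼, compute π^{-1}(V) ⊆ X and check whether π^{-1}(V) ∈ τ. V is open in τ_Q iff π^{-1}(V) ∈ τ.
  V = {}: π^{-1}(V) = ∅ ∈ τ ✓.
  V = {[j=m]}: π^{-1}(V) = {j, m} ∉ τ ✗.
  V = {[k=l]}: π^{-1}(V) = {k, l} ∉ τ ✗.
  V = {[j=m], [k=l]}: π^{-1}(V) = {j, k, l, m} ∈ τ ✓.
Open sets in the quotient: τ_Q = {{}, {[j=m], [k=l]}} (2 elements).


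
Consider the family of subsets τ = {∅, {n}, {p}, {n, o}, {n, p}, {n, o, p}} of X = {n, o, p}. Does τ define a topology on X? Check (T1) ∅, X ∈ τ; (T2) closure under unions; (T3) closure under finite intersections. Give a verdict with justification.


τ IS a topology on X.

Axiom (T1): ∅ ∈ τ? Yes; X ∈ τ? Yes.
Axiom (T2/T3): check pairwise unions and intersections of members of τ.
All pairwise intersections and unions checked — each lies in τ. Therefore τ satisfies (T1), (T2), (T3): it IS a topology on X.


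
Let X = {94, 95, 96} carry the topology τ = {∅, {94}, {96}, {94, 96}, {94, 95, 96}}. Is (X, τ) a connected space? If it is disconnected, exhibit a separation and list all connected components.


(X, τ) is connected.

Find clopen sets (U ∈ τ with X ∖ U ∈ τ):
  U = ∅, X ∖ U = {94, 95, 96} — both open, so U is clopen.
  U = {94, 95, 96}, X ∖ U = ∅ — both open, so U is clopen.
Only trivial clopens (∅ and X) exist, so (X, τ) is connected.
Compute connected components by grouping points that agree on all clopens:
  component: {94, 95, 96}


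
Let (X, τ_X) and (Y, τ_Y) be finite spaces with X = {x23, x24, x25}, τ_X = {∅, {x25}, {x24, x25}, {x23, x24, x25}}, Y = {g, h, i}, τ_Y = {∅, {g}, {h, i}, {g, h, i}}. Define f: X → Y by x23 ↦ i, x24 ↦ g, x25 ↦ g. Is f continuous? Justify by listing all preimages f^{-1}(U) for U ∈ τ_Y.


f is NOT continuous.

Compute f^{-1}(U) for each U ∈ τ_Y:
  U = ∅: f^{-1}(U) = ∅ ∈ τ_X ✓.
  U = {g}: f^{-1}(U) = {x24, x25} ∈ τ_X ✓.
  U = {h, i}: f^{-1}(U) = {x23} ∉ τ_X ✗.
  U = {g, h, i}: f^{-1}(U) = {x23, x24, x25} ∈ τ_X ✓.
Found U = {h, i} with f^{-1}(U) = {x23} not in τ_X. Therefore f is NOT continuous.


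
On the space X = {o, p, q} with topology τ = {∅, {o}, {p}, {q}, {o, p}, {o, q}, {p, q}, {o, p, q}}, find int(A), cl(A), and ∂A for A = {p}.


int(A) = {p}, cl(A) = {p}, ∂A = ∅.

Closed sets in (X, τ) are complements of opens:
  closed(X, τ) = {∅, {o}, {p}, {q}, {o, p}, {o, q}, {p, q}, {o, p, q}}.
int(A) = ⋃ {U ∈ τ : U ⊆ A}. Opens contained in A: ∅, {p}.
Taking the union of these: int(A) = {p}.
cl(A) = ⋂ {C closed : A ⊆ C}. Closed sets containing A: {p}, {o, p}, {p, q}, {o, p, q}.
Intersecting these: cl(A) = {p}.
∂A = cl(A) ∖ int(A) = {p} ∖ {p} = ∅.


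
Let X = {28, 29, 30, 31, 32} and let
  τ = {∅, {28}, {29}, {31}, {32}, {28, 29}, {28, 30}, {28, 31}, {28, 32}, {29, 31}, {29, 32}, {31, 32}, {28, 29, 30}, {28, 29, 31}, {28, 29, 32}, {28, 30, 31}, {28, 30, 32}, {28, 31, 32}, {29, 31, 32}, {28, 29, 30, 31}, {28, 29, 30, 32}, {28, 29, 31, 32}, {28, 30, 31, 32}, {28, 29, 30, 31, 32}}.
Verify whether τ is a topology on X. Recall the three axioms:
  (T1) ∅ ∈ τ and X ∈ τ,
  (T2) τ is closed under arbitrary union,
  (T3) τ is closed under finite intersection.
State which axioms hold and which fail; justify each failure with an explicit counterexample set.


τ IS a topology on X.

Axiom (T1): ∅ ∈ τ? Yes; X ∈ τ? Yes.
Axiom (T2/T3): check pairwise unions and intersections of members of τ.
All pairwise intersections and unions checked — each lies in τ. Therefore τ satisfies (T1), (T2), (T3): it IS a topology on X.


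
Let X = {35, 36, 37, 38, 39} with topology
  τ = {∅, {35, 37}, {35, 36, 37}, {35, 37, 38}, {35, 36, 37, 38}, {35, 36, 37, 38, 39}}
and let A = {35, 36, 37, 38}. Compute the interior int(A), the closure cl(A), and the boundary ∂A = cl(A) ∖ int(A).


int(A) = {35, 36, 37, 38}, cl(A) = {35, 36, 37, 38, 39}, ∂A = {39}.

Closed sets in (X, τ) are complements of opens:
  closed(X, τ) = {∅, {39}, {36, 39}, {38, 39}, {36, 38, 39}, {35, 36, 37, 38, 39}}.
int(A) = ⋃ {U ∈ τ : U ⊆ A}. Opens contained in A: ∅, {35, 37}, {35, 36, 37}, {35, 37, 38}, {35, 36, 37, 38}.
Taking the union of these: int(A) = {35, 36, 37, 38}.
cl(A) = ⋂ {C closed : A ⊆ C}. Closed sets containing A: {35, 36, 37, 38, 39}.
Intersecting these: cl(A) = {35, 36, 37, 38, 39}.
∂A = cl(A) ∖ int(A) = {35, 36, 37, 38, 39} ∖ {35, 36, 37, 38} = {39}.


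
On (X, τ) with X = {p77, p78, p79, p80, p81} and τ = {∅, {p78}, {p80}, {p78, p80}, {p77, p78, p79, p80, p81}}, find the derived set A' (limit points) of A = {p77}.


A' = {p79, p81}

For each x ∈ X, list the open sets U ∈ τ with x ∈ U, then check whether U ∩ (A ∖ {x}) ≠ ∅ for every such U.
  x = p77: open {p77, p78, p79, p80, p81} ∋ x has {p77, p78, p79, p80, p81} ∩ (A ∖ {p77}) = ∅, so x is NOT a limit point.
  x = p78: open {p78} ∋ x has {p78} ∩ (A ∖ {p78}) = ∅, so x is NOT a limit point.
  x = p79: opens ∋ x are {p77, p78, p79, p80, p81}; each meets A ∖ {p79}, so x IS a limit point.
  x = p80: open {p80} ∋ x has {p80} ∩ (A ∖ {p80}) = ∅, so x is NOT a limit point.
  x = p81: opens ∋ x are {p77, p78, p79, p80, p81}; each meets A ∖ {p81}, so x IS a limit point.
Collecting: A' = {p79, p81}.


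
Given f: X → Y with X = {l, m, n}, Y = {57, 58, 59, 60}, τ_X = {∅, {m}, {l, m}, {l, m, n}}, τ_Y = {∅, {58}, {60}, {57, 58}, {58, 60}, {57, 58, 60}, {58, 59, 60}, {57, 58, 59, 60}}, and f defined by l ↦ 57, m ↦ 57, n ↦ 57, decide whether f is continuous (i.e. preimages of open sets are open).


f IS continuous.

Compute f^{-1}(U) for each U ∈ τ_Y:
  U = ∅: f^{-1}(U) = ∅ ∈ τ_X ✓.
  U = {58}: f^{-1}(U) = ∅ ∈ τ_X ✓.
  U = {60}: f^{-1}(U) = ∅ ∈ τ_X ✓.
  U = {57, 58}: f^{-1}(U) = {l, m, n} ∈ τ_X ✓.
  U = {58, 60}: f^{-1}(U) = ∅ ∈ τ_X ✓.
  U = {57, 58, 60}: f^{-1}(U) = {l, m, n} ∈ τ_X ✓.
  U = {58, 59, 60}: f^{-1}(U) = ∅ ∈ τ_X ✓.
  U = {57, 58, 59, 60}: f^{-1}(U) = {l, m, n} ∈ τ_X ✓.
Every preimage lies in τ_X, so f IS continuous.


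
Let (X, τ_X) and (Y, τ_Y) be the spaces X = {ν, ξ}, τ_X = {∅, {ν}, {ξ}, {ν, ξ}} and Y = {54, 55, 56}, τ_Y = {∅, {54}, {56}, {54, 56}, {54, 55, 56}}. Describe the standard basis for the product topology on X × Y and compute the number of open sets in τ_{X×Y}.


Basis B = {∅ × ∅, {ν} × {54}, {ν} × {56}, {ξ} × {54}, {ξ} × {56}, {ν} × {54, 56}, {ν, ξ} × {54}, {ν, ξ} × {56}, {ξ} × {54, 56}, {ν} × {54, 55, 56}, {ξ} × {54, 55, 56}, {ν, ξ} × {54, 56}, {ν, ξ} × {54, 55, 56}}; |τ_{X×Y}| = 25.

Enumerate products U × V with U ∈ τ_X, V ∈ τ_Y (deduplicated):
  ∅ × ∅ = {} (∅)
  {ν} × {54} = {(ν,54)}
  {ν} × {56} = {(ν,56)}
  {ξ} × {54} = {(ξ,54)}
  {ξ} × {56} = {(ξ,56)}
  {ν} × {54, 56} = {(ν,54), (ν,56)}
  {ν, ξ} × {54} = {(ν,54), (ξ,54)}
  {ν, ξ} × {56} = {(ν,56), (ξ,56)}
  {ξ} × {54, 56} = {(ξ,54), (ξ,56)}
  {ν} × {54, 55, 56} = {(ν,54), (ν,55), (ν,56)}
  {ξ} × {54, 55, 56} = {(ξ,54), (ξ,55), (ξ,56)}
  {ν, ξ} × {54, 56} = {(ν,54), (ν,56), (ξ,54), (ξ,56)}
  {ν, ξ} × {54, 55, 56} = {(ν,54), (ν,55), (ν,56), (ξ,54), (ξ,55), (ξ,56)}
These 13 distinct sets form the basis B.
Close under arbitrary unions to get τ_{X×Y}; counting gives |τ_{X×Y}| = 25.


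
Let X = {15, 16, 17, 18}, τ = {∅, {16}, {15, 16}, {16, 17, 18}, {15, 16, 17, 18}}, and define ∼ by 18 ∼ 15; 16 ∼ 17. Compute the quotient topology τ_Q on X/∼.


X/∼ = {[15=18], [16=17]}; |τ_Q| = 2.

Equivalence classes: [15=18], [16=17].
Quotient map π: X → X/∼ sends 15 ↦ [15=18], 16 ↦ [16=17], 17 ↦ [16=17], 18 ↦ [15=18].
For each subset V ⊆ X/∼, compute π^{-1}(V) ⊆ X and check whether π^{-1}(V) ∈ τ. V is open in τ_Q iff π^{-1}(V) ∈ τ.
  V = {}: π^{-1}(V) = ∅ ∈ τ ✓.
  V = {[15=18]}: π^{-1}(V) = {15, 18} ∉ τ ✗.
  V = {[16=17]}: π^{-1}(V) = {16, 17} ∉ τ ✗.
  V = {[15=18], [16=17]}: π^{-1}(V) = {15, 16, 17, 18} ∈ τ ✓.
Open sets in the quotient: τ_Q = {{}, {[15=18], [16=17]}} (2 elements).


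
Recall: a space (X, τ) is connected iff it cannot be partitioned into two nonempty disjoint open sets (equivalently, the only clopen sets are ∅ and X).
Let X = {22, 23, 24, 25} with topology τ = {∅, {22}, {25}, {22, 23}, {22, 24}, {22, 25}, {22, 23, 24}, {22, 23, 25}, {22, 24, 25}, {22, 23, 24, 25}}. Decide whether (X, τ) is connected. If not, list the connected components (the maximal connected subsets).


(X, τ) is disconnected; components = [{25}, {22, 23, 24}].

Find clopen sets (U ∈ τ with X ∖ U ∈ τ):
  U = ∅, X ∖ U = {22, 23, 24, 25} — both open, so U is clopen.
  U = {25}, X ∖ U = {22, 23, 24} — both open, so U is clopen.
  U = {22, 23, 24}, X ∖ U = {25} — both open, so U is clopen.
  U = {22, 23, 24, 25}, X ∖ U = ∅ — both open, so U is clopen.
Nontrivial clopen(s) exist: e.g. {25}. So (X, τ) is disconnected.
Compute connected components by grouping points that agree on all clopens:
  component: {25}
  component: {22, 23, 24}


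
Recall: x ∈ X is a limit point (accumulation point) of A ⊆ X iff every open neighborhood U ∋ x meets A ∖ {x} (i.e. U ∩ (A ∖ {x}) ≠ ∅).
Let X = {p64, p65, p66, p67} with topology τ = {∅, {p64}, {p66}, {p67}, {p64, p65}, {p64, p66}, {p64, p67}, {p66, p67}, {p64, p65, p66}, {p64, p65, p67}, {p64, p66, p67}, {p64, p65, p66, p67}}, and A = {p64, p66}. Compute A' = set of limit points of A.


A' = {p65}

For each x ∈ X, list the open sets U ∈ τ with x ∈ U, then check whether U ∩ (A ∖ {x}) ≠ ∅ for every such U.
  x = p64: open {p64} ∋ x has {p64} ∩ (A ∖ {p64}) = ∅, so x is NOT a limit point.
  x = p65: opens ∋ x are {p64, p65}, {p64, p65, p66}, {p64, p65, p67}, {p64, p65, p66, p67}; each meets A ∖ {p65}, so x IS a limit point.
  x = p66: open {p66} ∋ x has {p66} ∩ (A ∖ {p66}) = ∅, so x is NOT a limit point.
  x = p67: open {p67} ∋ x has {p67} ∩ (A ∖ {p67}) = ∅, so x is NOT a limit point.
Collecting: A' = {p65}.


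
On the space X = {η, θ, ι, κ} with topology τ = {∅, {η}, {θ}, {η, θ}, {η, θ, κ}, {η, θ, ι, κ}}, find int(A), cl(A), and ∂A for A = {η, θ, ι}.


int(A) = {η, θ}, cl(A) = {η, θ, ι, κ}, ∂A = {ι, κ}.

Closed sets in (X, τ) are complements of opens:
  closed(X, τ) = {∅, {ι}, {ι, κ}, {η, ι, κ}, {θ, ι, κ}, {η, θ, ι, κ}}.
int(A) = ⋃ {U ∈ τ : U ⊆ A}. Opens contained in A: ∅, {η}, {θ}, {η, θ}.
Taking the union of these: int(A) = {η, θ}.
cl(A) = ⋂ {C closed : A ⊆ C}. Closed sets containing A: {η, θ, ι, κ}.
Intersecting these: cl(A) = {η, θ, ι, κ}.
∂A = cl(A) ∖ int(A) = {η, θ, ι, κ} ∖ {η, θ} = {ι, κ}.


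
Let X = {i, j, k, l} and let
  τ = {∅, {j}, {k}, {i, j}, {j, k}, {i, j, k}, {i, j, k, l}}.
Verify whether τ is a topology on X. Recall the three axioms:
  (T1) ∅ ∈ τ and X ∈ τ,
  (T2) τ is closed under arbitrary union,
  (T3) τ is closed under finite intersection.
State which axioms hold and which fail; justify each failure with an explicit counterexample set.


τ IS a topology on X.

Axiom (T1): ∅ ∈ τ? Yes; X ∈ τ? Yes.
Axiom (T2/T3): check pairwise unions and intersections of members of τ.
All pairwise intersections and unions checked — each lies in τ. Therefore τ satisfies (T1), (T2), (T3): it IS a topology on X.


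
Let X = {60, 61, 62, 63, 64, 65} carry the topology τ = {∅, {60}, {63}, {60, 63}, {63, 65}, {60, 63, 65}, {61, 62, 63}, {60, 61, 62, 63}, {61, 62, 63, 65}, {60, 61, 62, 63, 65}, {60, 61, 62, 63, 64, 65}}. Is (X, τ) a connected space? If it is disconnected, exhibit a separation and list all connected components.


(X, τ) is connected.

Find clopen sets (U ∈ τ with X ∖ U ∈ τ):
  U = ∅, X ∖ U = {60, 61, 62, 63, 64, 65} — both open, so U is clopen.
  U = {60, 61, 62, 63, 64, 65}, X ∖ U = ∅ — both open, so U is clopen.
Only trivial clopens (∅ and X) exist, so (X, τ) is connected.
Compute connected components by grouping points that agree on all clopens:
  component: {60, 61, 62, 63, 64, 65}


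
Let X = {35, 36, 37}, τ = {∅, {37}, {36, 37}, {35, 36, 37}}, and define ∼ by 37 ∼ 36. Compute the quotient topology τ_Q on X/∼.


X/∼ = {[35], [36=37]}; |τ_Q| = 3.

Equivalence classes: [35], [36=37].
Quotient map π: X → X/∼ sends 35 ↦ [35], 36 ↦ [36=37], 37 ↦ [36=37].
For each subset V ⊆ X/∼, compute π^{-1}(V) ⊆ X and check whether π^{-1}(V) ∈ τ. V is open in τ_Q iff π^{-1}(V) ∈ τ.
  V = {}: π^{-1}(V) = ∅ ∈ τ ✓.
  V = {[35]}: π^{-1}(V) = {35} ∉ τ ✗.
  V = {[36=37]}: π^{-1}(V) = {36, 37} ∈ τ ✓.
  V = {[35], [36=37]}: π^{-1}(V) = {35, 36, 37} ∈ τ ✓.
Open sets in the quotient: τ_Q = {{}, {[36=37]}, {[35], [36=37]}} (3 elements).


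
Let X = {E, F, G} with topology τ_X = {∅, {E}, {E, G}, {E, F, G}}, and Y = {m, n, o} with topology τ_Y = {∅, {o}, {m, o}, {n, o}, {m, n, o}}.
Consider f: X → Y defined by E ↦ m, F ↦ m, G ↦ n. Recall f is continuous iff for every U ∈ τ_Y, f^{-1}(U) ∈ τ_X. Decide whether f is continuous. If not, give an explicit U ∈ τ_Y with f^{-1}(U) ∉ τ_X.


f is NOT continuous.

Compute f^{-1}(U) for each U ∈ τ_Y:
  U = ∅: f^{-1}(U) = ∅ ∈ τ_X ✓.
  U = {o}: f^{-1}(U) = ∅ ∈ τ_X ✓.
  U = {m, o}: f^{-1}(U) = {E, F} ∉ τ_X ✗.
  U = {n, o}: f^{-1}(U) = {G} ∉ τ_X ✗.
  U = {m, n, o}: f^{-1}(U) = {E, F, G} ∈ τ_X ✓.
Found U = {m, o} with f^{-1}(U) = {E, F} not in τ_X. Therefore f is NOT continuous.


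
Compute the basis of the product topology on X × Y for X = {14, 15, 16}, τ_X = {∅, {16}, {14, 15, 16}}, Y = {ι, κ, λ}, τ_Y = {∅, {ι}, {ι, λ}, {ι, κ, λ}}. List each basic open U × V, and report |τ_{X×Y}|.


Basis B = {∅ × ∅, {16} × {ι}, {16} × {ι, λ}, {14, 15, 16} × {ι}, {16} × {ι, κ, λ}, {14, 15, 16} × {ι, λ}, {14, 15, 16} × {ι, κ, λ}}; |τ_{X×Y}| = 10.

Enumerate products U × V with U ∈ τ_X, V ∈ τ_Y (deduplicated):
  ∅ × ∅ = {} (∅)
  {16} × {ι} = {(16,ι)}
  {16} × {ι, λ} = {(16,ι), (16,λ)}
  {14, 15, 16} × {ι} = {(14,ι), (15,ι), (16,ι)}
  {16} × {ι, κ, λ} = {(16,ι), (16,κ), (16,λ)}
  {14, 15, 16} × {ι, λ} = {(14,ι), (14,λ), (15,ι), (15,λ), (16,ι), (16,λ)}
  {14, 15, 16} × {ι, κ, λ} = {(14,ι), (14,κ), (14,λ), (15,ι), (15,κ), (15,λ), (16,ι), (16,κ), (16,λ)}
These 7 distinct sets form the basis B.
Close under arbitrary unions to get τ_{X×Y}; counting gives |τ_{X×Y}| = 10.


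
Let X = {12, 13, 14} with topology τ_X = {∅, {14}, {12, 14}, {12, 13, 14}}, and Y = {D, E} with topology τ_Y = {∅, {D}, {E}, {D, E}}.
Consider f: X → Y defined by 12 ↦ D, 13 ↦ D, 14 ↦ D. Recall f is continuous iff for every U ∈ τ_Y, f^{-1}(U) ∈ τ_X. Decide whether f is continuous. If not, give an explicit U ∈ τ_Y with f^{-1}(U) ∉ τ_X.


f IS continuous.

Compute f^{-1}(U) for each U ∈ τ_Y:
  U = ∅: f^{-1}(U) = ∅ ∈ τ_X ✓.
  U = {D}: f^{-1}(U) = {12, 13, 14} ∈ τ_X ✓.
  U = {E}: f^{-1}(U) = ∅ ∈ τ_X ✓.
  U = {D, E}: f^{-1}(U) = {12, 13, 14} ∈ τ_X ✓.
Every preimage lies in τ_X, so f IS continuous.


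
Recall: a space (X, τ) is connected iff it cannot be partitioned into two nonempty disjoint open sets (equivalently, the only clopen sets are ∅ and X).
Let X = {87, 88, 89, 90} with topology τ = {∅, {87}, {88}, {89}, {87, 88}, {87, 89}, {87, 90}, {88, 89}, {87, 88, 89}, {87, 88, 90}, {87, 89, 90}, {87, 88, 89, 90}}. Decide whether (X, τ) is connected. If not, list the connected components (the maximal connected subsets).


(X, τ) is disconnected; components = [{88}, {89}, {87, 90}].

Find clopen sets (U ∈ τ with X ∖ U ∈ τ):
  U = ∅, X ∖ U = {87, 88, 89, 90} — both open, so U is clopen.
  U = {88}, X ∖ U = {87, 89, 90} — both open, so U is clopen.
  U = {89}, X ∖ U = {87, 88, 90} — both open, so U is clopen.
  U = {87, 90}, X ∖ U = {88, 89} — both open, so U is clopen.
  U = {88, 89}, X ∖ U = {87, 90} — both open, so U is clopen.
  U = {87, 88, 90}, X ∖ U = {89} — both open, so U is clopen.
  U = {87, 89, 90}, X ∖ U = {88} — both open, so U is clopen.
  U = {87, 88, 89, 90}, X ∖ U = ∅ — both open, so U is clopen.
Nontrivial clopen(s) exist: e.g. {87, 90}. So (X, τ) is disconnected.
Compute connected components by grouping points that agree on all clopens:
  component: {88}
  component: {89}
  component: {87, 90}


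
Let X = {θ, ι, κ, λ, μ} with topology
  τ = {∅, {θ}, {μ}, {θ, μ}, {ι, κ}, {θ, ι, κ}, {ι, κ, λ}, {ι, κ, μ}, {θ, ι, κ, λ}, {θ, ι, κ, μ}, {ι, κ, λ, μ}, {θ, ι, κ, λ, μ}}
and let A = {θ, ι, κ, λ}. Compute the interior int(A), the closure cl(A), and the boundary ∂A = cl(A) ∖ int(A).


int(A) = {θ, ι, κ, λ}, cl(A) = {θ, ι, κ, λ}, ∂A = ∅.

Closed sets in (X, τ) are complements of opens:
  closed(X, τ) = {∅, {θ}, {λ}, {μ}, {θ, λ}, {θ, μ}, {λ, μ}, {θ, λ, μ}, {ι, κ, λ}, {θ, ι, κ, λ}, {ι, κ, λ, μ}, {θ, ι, κ, λ, μ}}.
int(A) = ⋃ {U ∈ τ : U ⊆ A}. Opens contained in A: ∅, {θ}, {ι, κ}, {θ, ι, κ}, {ι, κ, λ}, {θ, ι, κ, λ}.
Taking the union of these: int(A) = {θ, ι, κ, λ}.
cl(A) = ⋂ {C closed : A ⊆ C}. Closed sets containing A: {θ, ι, κ, λ}, {θ, ι, κ, λ, μ}.
Intersecting these: cl(A) = {θ, ι, κ, λ}.
∂A = cl(A) ∖ int(A) = {θ, ι, κ, λ} ∖ {θ, ι, κ, λ} = ∅.


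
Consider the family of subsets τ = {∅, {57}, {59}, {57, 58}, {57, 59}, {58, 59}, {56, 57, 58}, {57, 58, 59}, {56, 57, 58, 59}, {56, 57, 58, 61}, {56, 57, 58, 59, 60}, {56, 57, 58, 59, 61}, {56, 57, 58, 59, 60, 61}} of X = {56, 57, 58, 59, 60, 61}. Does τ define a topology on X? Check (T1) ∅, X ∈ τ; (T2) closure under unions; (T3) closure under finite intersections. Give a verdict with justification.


τ is NOT a topology on X.

Axiom (T1): ∅ ∈ τ? Yes; X ∈ τ? Yes.
Axiom (T2/T3): check pairwise unions and intersections of members of τ.
Counterexample for (T3): {57, 58} ∩ {58, 59} = {58} ∉ τ. Therefore τ is NOT a topology.


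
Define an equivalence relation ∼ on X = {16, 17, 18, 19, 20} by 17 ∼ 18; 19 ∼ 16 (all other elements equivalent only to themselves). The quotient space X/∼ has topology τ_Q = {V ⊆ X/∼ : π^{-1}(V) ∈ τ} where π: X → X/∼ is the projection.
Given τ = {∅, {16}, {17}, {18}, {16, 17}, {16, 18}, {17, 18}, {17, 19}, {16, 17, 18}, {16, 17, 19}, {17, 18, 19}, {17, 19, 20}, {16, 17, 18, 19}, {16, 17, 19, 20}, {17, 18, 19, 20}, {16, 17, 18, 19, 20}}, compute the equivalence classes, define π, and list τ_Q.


X/∼ = {[16=19], [17=18], [20]}; |τ_Q| = 4.

Equivalence classes: [16=19], [17=18], [20].
Quotient map π: X → X/∼ sends 16 ↦ [16=19], 17 ↦ [17=18], 18 ↦ [17=18], 19 ↦ [16=19], 20 ↦ [20].
For each subset V ⊆ X/∼, compute π^{-1}(V) ⊆ X and check whether π^{-1}(V) ∈ τ. V is open in τ_Q iff π^{-1}(V) ∈ τ.
  V = {}: π^{-1}(V) = ∅ ∈ τ ✓.
  V = {[16=19]}: π^{-1}(V) = {16, 19} ∉ τ ✗.
  V = {[17=18]}: π^{-1}(V) = {17, 18} ∈ τ ✓.
  V = {[16=19], [17=18]}: π^{-1}(V) = {16, 17, 18, 19} ∈ τ ✓.
  V = {[20]}: π^{-1}(V) = {20} ∉ τ ✗.
  V = {[16=19], [20]}: π^{-1}(V) = {16, 19, 20} ∉ τ ✗.
  V = {[17=18], [20]}: π^{-1}(V) = {17, 18, 20} ∉ τ ✗.
  V = {[16=19], [17=18], [20]}: π^{-1}(V) = {16, 17, 18, 19, 20} ∈ τ ✓.
Open sets in the quotient: τ_Q = {{}, {[17=18]}, {[16=19], [17=18]}, {[16=19], [17=18], [20]}} (4 elements).
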